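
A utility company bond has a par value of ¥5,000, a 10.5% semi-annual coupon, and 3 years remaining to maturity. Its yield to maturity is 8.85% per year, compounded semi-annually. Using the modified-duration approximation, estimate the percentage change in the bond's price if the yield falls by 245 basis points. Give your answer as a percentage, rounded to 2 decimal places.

Periodic yield y = 0.04425. Modified duration first:
  t   CF        PV=CF/(1+0.04425)^t    t·PV
  1       262.50       251.3766       251.3766
  2       262.50       240.7245       481.4491
  3       262.50       230.5238       691.5715
  4       262.50       220.7554       883.0217
  5       262.50       211.4009     1,057.0046
  6     5,262.50     4,058.4968    24,350.9807
  Σ                  5,213.2781    27,715.4041
P = 5,213.2781; D_Mac = 5.31631 half-year periods = 2.65816 yrs; D_mod = 2.65816/(1+0.04425) = 2.54552 yrs.
ΔP/P ≈ -D_mod · Δy = -2.54552 × (-0.0245) = +0.062365 = +6.2365%.

+6.24%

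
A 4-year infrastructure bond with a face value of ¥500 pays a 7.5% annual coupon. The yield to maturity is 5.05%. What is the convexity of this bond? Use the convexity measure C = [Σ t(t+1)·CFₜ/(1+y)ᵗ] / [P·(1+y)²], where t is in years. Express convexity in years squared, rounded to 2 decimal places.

15.83

With y = 0.0505:
  t   CF        PV=CF/(1+0.0505)^t    t·PV        t(t+1)·PV
  1        37.50        35.6973        35.6973          71.3946
  2        37.50        33.9812        67.9625         203.8874
  3        37.50        32.3477        97.0430         388.1721
  4       537.50       441.3613     1,765.4452       8,827.2258
  Σ                    543.3875     1,966.1480       9,490.6799
P = 543.3875.
Convexity = Σ t(t+1)·PV / [P·(1+y)²] = 9,490.6799 / (543.3875 × 1.103550) = 15.82689.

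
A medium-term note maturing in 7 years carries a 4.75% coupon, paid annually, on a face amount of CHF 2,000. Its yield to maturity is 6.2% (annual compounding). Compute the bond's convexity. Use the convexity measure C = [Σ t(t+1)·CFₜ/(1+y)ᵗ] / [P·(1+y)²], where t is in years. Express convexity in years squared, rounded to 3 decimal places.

40.987

With y = 0.062:
  t   CF        PV=CF/(1+0.062)^t    t·PV        t(t+1)·PV
  1        95.00        89.4539        89.4539         178.9077
  2        95.00        84.2315       168.4630         505.3890
  3        95.00        79.3140       237.9421         951.7684
  4        95.00        74.6837       298.7346       1,493.6730
  5        95.00        70.3236       351.6179       2,109.7076
  6        95.00        66.2181       397.3084       2,781.1589
  7     2,095.00     1,375.0307     9,625.2152      77,001.7219
  Σ                  1,839.2555    11,168.7352      85,022.3266
P = 1,839.2555.
Convexity = Σ t(t+1)·PV / [P·(1+y)²] = 85,022.3266 / (1,839.2555 × 1.127844) = 40.98660.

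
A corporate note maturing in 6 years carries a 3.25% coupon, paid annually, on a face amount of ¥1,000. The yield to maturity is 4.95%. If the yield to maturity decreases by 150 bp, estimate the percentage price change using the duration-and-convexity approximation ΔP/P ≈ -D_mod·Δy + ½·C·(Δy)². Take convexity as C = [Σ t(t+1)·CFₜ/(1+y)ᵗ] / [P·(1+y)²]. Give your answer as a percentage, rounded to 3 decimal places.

With y = 0.0495:
  t   CF        PV=CF/(1+0.0495)^t    t·PV        t(t+1)·PV
  1        32.50        30.9671        30.9671          61.9343
  2        32.50        29.5066        59.0131         177.0393
  3        32.50        28.1149        84.3446         337.3784
  4        32.50        26.7888       107.1553         535.7764
  5        32.50        25.5253       127.6266         765.7595
  6     1,032.50       772.6724     4,636.0344      32,452.2411
  Σ                    913.5751     5,045.1411      34,330.1289
P = 913.5751; D_Mac = 5.52242 yrs; D_mod = 5.26195 yrs; C = 34.11664.
Duration effect: -5.26195 × (-0.015) = +0.078929
Convexity effect: 0.5 × 34.11664 × (-0.015)² = +0.0038381
ΔP/P ≈ +0.078929 + 0.0038381 = +0.082767 = +8.2767%.

+8.277%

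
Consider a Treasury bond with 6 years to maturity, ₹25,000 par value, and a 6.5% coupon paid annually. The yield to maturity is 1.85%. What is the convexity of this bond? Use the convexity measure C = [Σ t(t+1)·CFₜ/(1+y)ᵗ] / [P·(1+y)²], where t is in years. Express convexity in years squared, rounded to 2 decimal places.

With y = 0.0185:
  t   CF        PV=CF/(1+0.0185)^t    t·PV        t(t+1)·PV
  1     1,625.00     1,595.4836     1,595.4836       3,190.9671
  2     1,625.00     1,566.5032     3,133.0065       9,399.0195
  3     1,625.00     1,538.0493     4,614.1480      18,456.5920
  4     1,625.00     1,510.1123     6,040.4490      30,202.2451
  5     1,625.00     1,482.6826     7,413.4131      44,480.4788
  6    26,625.00    23,851.9240   143,111.5439   1,001,780.8070
  Σ                 31,544.7550   165,908.0440   1,107,510.1094
P = 31,544.7550.
Convexity = Σ t(t+1)·PV / [P·(1+y)²] = 1,107,510.1094 / (31,544.7550 × 1.037342) = 33.84531.

33.85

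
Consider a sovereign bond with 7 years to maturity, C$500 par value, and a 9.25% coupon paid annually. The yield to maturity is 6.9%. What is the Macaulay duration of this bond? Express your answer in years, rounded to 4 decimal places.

5.5504 years

Periodic yield y = 0.069. Discount each cash flow and weight by its year:
  t   CF        PV=CF/(1+0.069)^t    t·PV
  1        46.25        43.2647        43.2647
  2        46.25        40.4722        80.9443
  3        46.25        37.8598       113.5795
  4        46.25        35.4161       141.6645
  5        46.25        33.1301       165.6507
  6        46.25        30.9917       185.9502
  7       546.25       342.4108     2,396.8759
  Σ                    563.5455     3,127.9298
Price P = Σ PV = 563.5455.
Macaulay duration = Σ(t·PV) / P = 3,127.9298 / 563.5455 = 5.55045 years.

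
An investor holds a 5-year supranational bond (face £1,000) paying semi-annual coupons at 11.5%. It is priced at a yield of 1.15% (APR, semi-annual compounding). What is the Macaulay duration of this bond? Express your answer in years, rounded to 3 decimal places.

Periodic yield y = 0.00575. Discount each cash flow and weight by its period:
  t   CF        PV=CF/(1+0.00575)^t    t·PV
  1        57.50        57.1713        57.1713
  2        57.50        56.8444       113.6888
  3        57.50        56.5194       169.5583
  4        57.50        56.1963       224.7852
  5        57.50        55.8750       279.3751
  6        57.50        55.5556       333.3334
  7        57.50        55.2380       386.6657
  8        57.50        54.9221       439.3772
  9        57.50        54.6082       491.4734
  10    1,057.50       998.5733     9,985.7333
  Σ                  1,501.5036    12,481.1615
Price P = Σ PV = 1,501.5036.
Macaulay duration = Σ(t·PV) / P = 12,481.1615 / 1,501.5036 = 8.31244 half-year periods.
In years: 8.31244 / 2 = 4.15622 years.

4.156 years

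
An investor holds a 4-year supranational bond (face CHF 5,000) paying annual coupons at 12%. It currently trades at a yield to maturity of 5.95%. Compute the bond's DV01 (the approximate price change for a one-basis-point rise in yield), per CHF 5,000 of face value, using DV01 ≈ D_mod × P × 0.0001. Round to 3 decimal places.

CHF 1.975

Periodic yield y = 0.0595.
  t   CF        PV=CF/(1+0.0595)^t    t·PV
  1       600.00       566.3049       566.3049
  2       600.00       534.5020     1,069.0040
  3       600.00       504.4851     1,513.4554
  4     5,600.00     4,444.1037    17,776.4147
  Σ                  6,049.3957    20,925.1790
P = 6,049.3957; D_Mac = 3.45905 yrs; D_mod = 3.26480 yrs.
DV01 ≈ 3.26480 × 6,049.3957 × 0.0001 = 1.975005.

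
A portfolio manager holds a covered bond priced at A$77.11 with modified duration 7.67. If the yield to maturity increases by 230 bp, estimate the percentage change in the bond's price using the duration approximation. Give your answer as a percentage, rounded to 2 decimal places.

-17.64%

Duration approximation: ΔP/P ≈ -D_mod · Δy = -7.67 × (+0.023) = -0.176410.
As a percentage: -17.6410%.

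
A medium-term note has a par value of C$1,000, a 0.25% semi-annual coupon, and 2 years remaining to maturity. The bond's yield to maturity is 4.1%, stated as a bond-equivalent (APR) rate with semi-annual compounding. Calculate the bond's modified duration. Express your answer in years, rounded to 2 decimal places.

1.96 years

Periodic yield y = 0.0205. First find Macaulay duration:
  t   CF        PV=CF/(1+0.0205)^t    t·PV
  1         1.25         1.2249         1.2249
  2         1.25         1.2003         2.4006
  3         1.25         1.1762         3.5285
  4     1,001.25       923.1887     3,692.7549
  Σ                    926.7901     3,699.9089
P = 926.7901; Macaulay duration = 3,699.9089 / 926.7901 = 3.99218 half-year periods = 1.99609 years.
Modified duration = D_Mac / (1 + y) = 1.99609 / 1.0205 = 1.95599 years.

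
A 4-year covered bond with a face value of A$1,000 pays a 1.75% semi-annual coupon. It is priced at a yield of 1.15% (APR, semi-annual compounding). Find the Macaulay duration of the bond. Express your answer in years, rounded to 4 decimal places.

3.8823 years

Periodic yield y = 0.00575. Discount each cash flow and weight by its period:
  t   CF        PV=CF/(1+0.00575)^t    t·PV
  1         8.75         8.7000         8.7000
  2         8.75         8.6502        17.3005
  3         8.75         8.6008        25.8023
  4         8.75         8.5516        34.2064
  5         8.75         8.5027        42.5136
  6         8.75         8.4541        50.7246
  7         8.75         8.4058        58.8404
  8     1,008.75       963.5255     7,708.2041
  Σ                  1,023.3907     7,946.2920
Price P = Σ PV = 1,023.3907.
Macaulay duration = Σ(t·PV) / P = 7,946.2920 / 1,023.3907 = 7.76467 half-year periods.
In years: 7.76467 / 2 = 3.88234 years.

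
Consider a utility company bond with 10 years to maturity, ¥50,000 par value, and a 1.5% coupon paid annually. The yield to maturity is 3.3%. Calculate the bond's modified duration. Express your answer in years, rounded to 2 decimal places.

Periodic yield y = 0.033. First find Macaulay duration:
  t   CF        PV=CF/(1+0.033)^t    t·PV
  1       750.00       726.0407       726.0407
  2       750.00       702.8467     1,405.6934
  3       750.00       680.3937     2,041.1812
  4       750.00       658.6580     2,634.6320
  5       750.00       637.6167     3,188.0833
  6       750.00       617.2475     3,703.4850
  7       750.00       597.5290     4,182.7032
  8       750.00       578.4405     4,627.5240
  9       750.00       559.9618     5,039.6558
  10   50,750.00    36,680.2960   366,802.9598
  Σ                 42,439.0305   394,351.9584
P = 42,439.0305; Macaulay duration = 394,351.9584 / 42,439.0305 = 9.29220 years.
Modified duration = D_Mac / (1 + y) = 9.29220 / 1.033 = 8.99535 years.

9.00 years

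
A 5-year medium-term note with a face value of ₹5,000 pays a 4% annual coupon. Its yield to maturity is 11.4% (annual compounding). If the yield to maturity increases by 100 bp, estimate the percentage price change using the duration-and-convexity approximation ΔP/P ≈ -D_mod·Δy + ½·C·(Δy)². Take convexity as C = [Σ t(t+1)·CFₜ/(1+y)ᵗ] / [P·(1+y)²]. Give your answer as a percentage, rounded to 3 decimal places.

With y = 0.114:
  t   CF        PV=CF/(1+0.114)^t    t·PV        t(t+1)·PV
  1       200.00       179.5332       179.5332         359.0664
  2       200.00       161.1609       322.3217         966.9652
  3       200.00       144.6686       434.0059       1,736.0238
  4       200.00       129.8641       519.4565       2,597.2827
  5     5,200.00     3,030.9404    15,154.7018      90,928.2105
  Σ                  3,646.1672    16,610.0192      96,587.5487
P = 3,646.1672; D_Mac = 4.55547 yrs; D_mod = 4.08929 yrs; C = 21.34589.
Duration effect: -4.08929 × (+0.01) = -0.040893
Convexity effect: 0.5 × 21.34589 × (0.01)² = +0.0010673
ΔP/P ≈ -0.040893 + 0.0010673 = -0.039826 = -3.9826%.

-3.983%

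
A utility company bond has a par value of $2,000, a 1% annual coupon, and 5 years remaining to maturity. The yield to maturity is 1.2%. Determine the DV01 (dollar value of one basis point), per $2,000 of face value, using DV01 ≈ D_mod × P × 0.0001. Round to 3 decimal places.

$0.959

Periodic yield y = 0.012.
  t   CF        PV=CF/(1+0.012)^t    t·PV
  1        20.00        19.7628        19.7628
  2        20.00        19.5285        39.0570
  3        20.00        19.2969        57.8908
  4        20.00        19.0681        76.2725
  5     2,020.00     1,903.0439     9,515.2195
  Σ                  1,980.7003     9,708.2027
P = 1,980.7003; D_Mac = 4.90140 yrs; D_mod = 4.84328 yrs.
DV01 ≈ 4.84328 × 1,980.7003 × 0.0001 = 0.959309.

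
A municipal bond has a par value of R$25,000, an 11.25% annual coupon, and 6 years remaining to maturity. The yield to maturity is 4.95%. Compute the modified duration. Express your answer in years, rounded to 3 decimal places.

4.627 years

Periodic yield y = 0.0495. First find Macaulay duration:
  t   CF        PV=CF/(1+0.0495)^t    t·PV
  1     2,812.50     2,679.8475     2,679.8475
  2     2,812.50     2,553.4517     5,106.9034
  3     2,812.50     2,433.0173     7,299.0520
  4     2,812.50     2,318.2633     9,273.0532
  5     2,812.50     2,208.9217    11,044.6084
  6    27,812.50    20,813.5121   124,881.0729
  Σ                 33,007.0137   160,284.5374
P = 33,007.0137; Macaulay duration = 160,284.5374 / 33,007.0137 = 4.85608 years.
Modified duration = D_Mac / (1 + y) = 4.85608 / 1.0495 = 4.62704 years.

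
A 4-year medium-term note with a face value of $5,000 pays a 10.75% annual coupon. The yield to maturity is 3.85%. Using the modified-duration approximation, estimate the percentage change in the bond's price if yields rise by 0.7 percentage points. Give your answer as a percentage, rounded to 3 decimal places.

-2.370%

Periodic yield y = 0.0385. Modified duration first:
  t   CF        PV=CF/(1+0.0385)^t    t·PV
  1       537.50       517.5734       517.5734
  2       537.50       498.3856       996.7712
  3       537.50       479.9091     1,439.7272
  4     5,537.50     4,760.8855    19,043.5420
  Σ                  6,256.7536    21,997.6138
P = 6,256.7536; D_Mac = 3.51582 yrs; D_mod = 3.51582/(1+0.0385) = 3.38548 yrs.
ΔP/P ≈ -D_mod · Δy = -3.38548 × (+0.007) = -0.023698 = -2.3698%.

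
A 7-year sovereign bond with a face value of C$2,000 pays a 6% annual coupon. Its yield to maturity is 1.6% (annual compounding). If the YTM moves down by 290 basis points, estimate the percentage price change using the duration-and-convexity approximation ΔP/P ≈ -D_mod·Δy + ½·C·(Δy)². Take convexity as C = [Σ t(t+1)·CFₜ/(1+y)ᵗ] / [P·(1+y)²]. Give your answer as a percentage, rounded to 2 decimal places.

With y = 0.016:
  t   CF        PV=CF/(1+0.016)^t    t·PV        t(t+1)·PV
  1       120.00       118.1102       118.1102         236.2205
  2       120.00       116.2502       232.5005         697.5014
  3       120.00       114.4195       343.2586       1,373.0342
  4       120.00       112.6176       450.4706       2,252.3528
  5       120.00       110.8441       554.2207       3,325.3240
  6       120.00       109.0986       654.5913       4,582.1393
  7     2,120.00     1,897.0549    13,279.3845     106,235.0758
  Σ                  2,578.3952    15,632.5363     118,701.6480
P = 2,578.3952; D_Mac = 6.06289 yrs; D_mod = 5.96742 yrs; C = 44.59846.
Duration effect: -5.96742 × (-0.029) = +0.173055
Convexity effect: 0.5 × 44.59846 × (-0.029)² = +0.0187537
ΔP/P ≈ +0.173055 + 0.0187537 = +0.191809 = +19.1809%.

+19.18%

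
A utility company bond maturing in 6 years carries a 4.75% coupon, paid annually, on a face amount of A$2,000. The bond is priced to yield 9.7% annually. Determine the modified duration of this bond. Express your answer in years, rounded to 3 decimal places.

4.796 years

Periodic yield y = 0.097. First find Macaulay duration:
  t   CF        PV=CF/(1+0.097)^t    t·PV
  1        95.00        86.5998        86.5998
  2        95.00        78.9424       157.8848
  3        95.00        71.9621       215.8862
  4        95.00        65.5990       262.3959
  5        95.00        59.7985       298.9926
  6     2,095.00     1,202.1101     7,212.6609
  Σ                  1,565.0120     8,234.4203
P = 1,565.0120; Macaulay duration = 8,234.4203 / 1,565.0120 = 5.26157 years.
Modified duration = D_Mac / (1 + y) = 5.26157 / 1.097 = 4.79633 years.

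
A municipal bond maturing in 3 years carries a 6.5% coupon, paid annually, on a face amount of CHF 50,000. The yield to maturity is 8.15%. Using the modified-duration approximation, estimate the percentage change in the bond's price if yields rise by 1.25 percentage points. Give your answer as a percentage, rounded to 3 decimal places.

-3.255%

Periodic yield y = 0.0815. Modified duration first:
  t   CF        PV=CF/(1+0.0815)^t    t·PV
  1     3,250.00     3,005.0855     3,005.0855
  2     3,250.00     2,778.6274     5,557.2548
  3    53,250.00    42,095.9234   126,287.7703
  Σ                 47,879.6364   134,850.1106
P = 47,879.6364; D_Mac = 2.81644 yrs; D_mod = 2.81644/(1+0.0815) = 2.60420 yrs.
ΔP/P ≈ -D_mod · Δy = -2.60420 × (+0.0125) = -0.032552 = -3.2552%.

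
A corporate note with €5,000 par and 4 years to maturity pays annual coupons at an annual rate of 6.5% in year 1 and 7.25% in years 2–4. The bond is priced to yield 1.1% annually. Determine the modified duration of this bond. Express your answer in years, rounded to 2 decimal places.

3.63 years

Periodic yield y = 0.011. First find Macaulay duration:
  t   CF        PV=CF/(1+0.011)^t    t·PV
  1       325.00       321.4639       321.4639
  2       362.50       354.6547       709.3094
  3       362.50       350.7959     1,052.3878
  4     5,362.50     5,132.8986    20,531.5943
  Σ                  6,159.8131    22,614.7554
P = 6,159.8131; Macaulay duration = 22,614.7554 / 6,159.8131 = 3.67134 years.
Modified duration = D_Mac / (1 + y) = 3.67134 / 1.011 = 3.63139 years.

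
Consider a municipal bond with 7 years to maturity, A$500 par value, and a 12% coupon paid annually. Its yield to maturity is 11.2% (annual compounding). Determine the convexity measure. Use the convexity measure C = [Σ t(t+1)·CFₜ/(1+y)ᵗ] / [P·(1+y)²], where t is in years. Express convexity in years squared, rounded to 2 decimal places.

29.64

With y = 0.112:
  t   CF        PV=CF/(1+0.112)^t    t·PV        t(t+1)·PV
  1        60.00        53.9568        53.9568         107.9137
  2        60.00        48.5223        97.0447         291.1340
  3        60.00        43.6352       130.9056         523.6223
  4        60.00        39.2403       156.9611         784.8056
  5        60.00        35.2880       176.4401       1,058.6407
  6        60.00        31.7338       190.4030       1,332.8210
  7       560.00       266.3511     1,864.4578      14,915.6623
  Σ                    518.7276     2,670.1691      19,014.5995
P = 518.7276.
Convexity = Σ t(t+1)·PV / [P·(1+y)²] = 19,014.5995 / (518.7276 × 1.236544) = 29.64410.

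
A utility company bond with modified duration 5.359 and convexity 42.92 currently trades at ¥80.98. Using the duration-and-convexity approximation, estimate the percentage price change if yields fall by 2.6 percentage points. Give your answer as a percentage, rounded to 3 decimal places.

+15.384%

Duration effect: -D_mod·Δy = -5.359 × (-0.026) = +0.139334
Convexity effect: ½·C·(Δy)² = 0.5 × 42.92 × (-0.026)² = +0.01450696
ΔP/P ≈ +0.139334 + 0.01450696 = +0.15384096
= +15.384096%.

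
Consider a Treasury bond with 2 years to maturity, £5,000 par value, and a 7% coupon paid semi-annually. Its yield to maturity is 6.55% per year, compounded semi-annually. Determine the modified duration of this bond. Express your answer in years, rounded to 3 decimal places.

1.841 years

Periodic yield y = 0.03275. First find Macaulay duration:
  t   CF        PV=CF/(1+0.03275)^t    t·PV
  1       175.00       169.4505       169.4505
  2       175.00       164.0770       328.1540
  3       175.00       158.8739       476.6216
  4     5,175.00     4,549.1425    18,196.5699
  Σ                  5,041.5438    19,170.7959
P = 5,041.5438; Macaulay duration = 19,170.7959 / 5,041.5438 = 3.80256 half-year periods = 1.90128 years.
Modified duration = D_Mac / (1 + y) = 1.90128 / 1.03275 = 1.84099 years.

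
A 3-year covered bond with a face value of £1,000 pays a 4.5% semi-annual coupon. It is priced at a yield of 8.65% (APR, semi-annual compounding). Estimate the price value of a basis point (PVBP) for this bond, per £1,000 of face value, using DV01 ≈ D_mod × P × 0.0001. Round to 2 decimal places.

£0.24

Periodic yield y = 0.04325.
  t   CF        PV=CF/(1+0.04325)^t    t·PV
  1        22.50        21.5672        21.5672
  2        22.50        20.6731        41.3462
  3        22.50        19.8161        59.4482
  4        22.50        18.9945        75.9782
  5        22.50        18.2071        91.0355
  6     1,022.50       793.1091     4,758.6549
  Σ                    892.3672     5,048.0301
P = 892.3672; D_Mac = 5.65690 half-year periods = 2.82845 yrs; D_mod = 2.71119 yrs.
DV01 ≈ 2.71119 × 892.3672 × 0.0001 = 0.241938.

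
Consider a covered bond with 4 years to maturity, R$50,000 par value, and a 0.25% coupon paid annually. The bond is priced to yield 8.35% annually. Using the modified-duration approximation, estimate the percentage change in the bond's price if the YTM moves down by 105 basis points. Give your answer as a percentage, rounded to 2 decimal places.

+3.86%

Periodic yield y = 0.0835. Modified duration first:
  t   CF        PV=CF/(1+0.0835)^t    t·PV
  1       125.00       115.3669       115.3669
  2       125.00       106.4761       212.9522
  3       125.00        98.2705       294.8116
  4    50,125.00    36,369.6166   145,478.4665
  Σ                 36,689.7301   146,101.5971
P = 36,689.7301; D_Mac = 3.98208 yrs; D_mod = 3.98208/(1+0.0835) = 3.67520 yrs.
ΔP/P ≈ -D_mod · Δy = -3.67520 × (-0.0105) = +0.038590 = +3.8590%.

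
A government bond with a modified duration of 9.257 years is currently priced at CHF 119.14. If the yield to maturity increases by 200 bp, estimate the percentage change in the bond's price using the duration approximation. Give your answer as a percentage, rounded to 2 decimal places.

Duration approximation: ΔP/P ≈ -D_mod · Δy = -9.257 × (+0.02) = -0.185140.
As a percentage: -18.5140%.

-18.51%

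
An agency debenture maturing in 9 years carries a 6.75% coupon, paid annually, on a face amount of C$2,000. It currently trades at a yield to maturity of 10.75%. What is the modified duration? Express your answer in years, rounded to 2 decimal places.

6.08 years

Periodic yield y = 0.1075. First find Macaulay duration:
  t   CF        PV=CF/(1+0.1075)^t    t·PV
  1       135.00       121.8962       121.8962
  2       135.00       110.0643       220.1285
  3       135.00        99.3808       298.1425
  4       135.00        89.7344       358.9375
  5       135.00        81.0243       405.1213
  6       135.00        73.1596       438.9576
  7       135.00        66.0583       462.4083
  8       135.00        59.6464       477.1708
  9     2,135.00       851.7346     7,665.6110
  Σ                  1,552.6987    10,448.3737
P = 1,552.6987; Macaulay duration = 10,448.3737 / 1,552.6987 = 6.72917 years.
Modified duration = D_Mac / (1 + y) = 6.72917 / 1.1075 = 6.07600 years.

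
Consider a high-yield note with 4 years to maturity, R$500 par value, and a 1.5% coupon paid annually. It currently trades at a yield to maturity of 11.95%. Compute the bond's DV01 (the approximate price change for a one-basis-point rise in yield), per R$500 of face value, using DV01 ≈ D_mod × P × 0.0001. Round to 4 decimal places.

R$0.1185

Periodic yield y = 0.1195.
  t   CF        PV=CF/(1+0.1195)^t    t·PV
  1         7.50         6.6994         6.6994
  2         7.50         5.9843        11.9686
  3         7.50         5.3455        16.0365
  4       507.50       323.1020     1,292.4080
  Σ                    341.1312     1,327.1126
P = 341.1312; D_Mac = 3.89033 yrs; D_mod = 3.47506 yrs.
DV01 ≈ 3.47506 × 341.1312 × 0.0001 = 0.118545.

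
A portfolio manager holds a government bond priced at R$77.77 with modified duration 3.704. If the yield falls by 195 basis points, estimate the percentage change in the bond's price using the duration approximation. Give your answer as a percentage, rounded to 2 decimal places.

Duration approximation: ΔP/P ≈ -D_mod · Δy = -3.704 × (-0.0195) = +0.072228.
As a percentage: +7.2228%.

+7.22%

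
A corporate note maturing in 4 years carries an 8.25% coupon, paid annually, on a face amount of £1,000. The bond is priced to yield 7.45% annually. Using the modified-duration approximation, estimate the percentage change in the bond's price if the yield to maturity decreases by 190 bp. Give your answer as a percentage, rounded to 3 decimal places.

+6.316%

Periodic yield y = 0.0745. Modified duration first:
  t   CF        PV=CF/(1+0.0745)^t    t·PV
  1        82.50        76.7799        76.7799
  2        82.50        71.4564       142.9128
  3        82.50        66.5020       199.5060
  4     1,082.50       812.0864     3,248.3455
  Σ                  1,026.8247     3,667.5442
P = 1,026.8247; D_Mac = 3.57173 yrs; D_mod = 3.57173/(1+0.0745) = 3.32409 yrs.
ΔP/P ≈ -D_mod · Δy = -3.32409 × (-0.019) = +0.063158 = +6.3158%.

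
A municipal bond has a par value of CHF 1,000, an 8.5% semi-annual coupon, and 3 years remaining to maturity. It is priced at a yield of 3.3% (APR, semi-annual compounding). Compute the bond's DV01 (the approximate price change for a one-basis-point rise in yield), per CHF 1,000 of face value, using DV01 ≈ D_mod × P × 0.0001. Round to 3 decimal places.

Periodic yield y = 0.0165.
  t   CF        PV=CF/(1+0.0165)^t    t·PV
  1        42.50        41.8101        41.8101
  2        42.50        41.1315        82.2629
  3        42.50        40.4638       121.3914
  4        42.50        39.8070       159.2280
  5        42.50        39.1608       195.8042
  6     1,042.50       944.9999     5,669.9994
  Σ                  1,147.3732     6,270.4961
P = 1,147.3732; D_Mac = 5.46509 half-year periods = 2.73254 yrs; D_mod = 2.68819 yrs.
DV01 ≈ 2.68819 × 1,147.3732 × 0.0001 = 0.308436.

CHF 0.308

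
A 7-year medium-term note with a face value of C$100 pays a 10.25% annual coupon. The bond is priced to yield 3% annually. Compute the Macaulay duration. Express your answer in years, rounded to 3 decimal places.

5.628 years

Periodic yield y = 0.03. Discount each cash flow and weight by its year:
  t   CF        PV=CF/(1+0.03)^t    t·PV
  1        10.25         9.9515         9.9515
  2        10.25         9.6616        19.3232
  3        10.25         9.3802        28.1406
  4        10.25         9.1070        36.4280
  5        10.25         8.8417        44.2087
  6        10.25         8.5842        51.5053
  7       110.25        89.6433       627.5034
  Σ                    145.1696       817.0606
Price P = Σ PV = 145.1696.
Macaulay duration = Σ(t·PV) / P = 817.0606 / 145.1696 = 5.62832 years.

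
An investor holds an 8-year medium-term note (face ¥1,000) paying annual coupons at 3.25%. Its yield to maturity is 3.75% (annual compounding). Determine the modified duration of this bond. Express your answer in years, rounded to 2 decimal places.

Periodic yield y = 0.0375. First find Macaulay duration:
  t   CF        PV=CF/(1+0.0375)^t    t·PV
  1        32.50        31.3253        31.3253
  2        32.50        30.1931        60.3861
  3        32.50        29.1017        87.3052
  4        32.50        28.0499       112.1995
  5        32.50        27.0360       135.1801
  6        32.50        26.0588       156.3529
  7        32.50        25.1169       175.8185
  8     1,032.50       769.1043     6,152.8341
  Σ                    965.9860     6,911.4018
P = 965.9860; Macaulay duration = 6,911.4018 / 965.9860 = 7.15476 years.
Modified duration = D_Mac / (1 + y) = 7.15476 / 1.0375 = 6.89616 years.

6.90 years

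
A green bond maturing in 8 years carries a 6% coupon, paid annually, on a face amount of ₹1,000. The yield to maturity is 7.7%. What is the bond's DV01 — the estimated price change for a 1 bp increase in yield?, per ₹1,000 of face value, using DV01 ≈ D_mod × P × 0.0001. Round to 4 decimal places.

₹0.5435

Periodic yield y = 0.077.
  t   CF        PV=CF/(1+0.077)^t    t·PV
  1        60.00        55.7103        55.7103
  2        60.00        51.7273       103.4546
  3        60.00        48.0291       144.0872
  4        60.00        44.5952       178.3809
  5        60.00        41.4069       207.0345
  6        60.00        38.4465       230.6791
  7        60.00        35.6978       249.8845
  8     1,060.00       585.5719     4,684.5753
  Σ                    901.1850     5,853.8065
P = 901.1850; D_Mac = 6.49568 yrs; D_mod = 6.03127 yrs.
DV01 ≈ 6.03127 × 901.1850 × 0.0001 = 0.543529.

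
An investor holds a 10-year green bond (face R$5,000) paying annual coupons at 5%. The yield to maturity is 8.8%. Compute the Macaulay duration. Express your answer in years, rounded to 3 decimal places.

7.773 years

Periodic yield y = 0.088. Discount each cash flow and weight by its year:
  t   CF        PV=CF/(1+0.088)^t    t·PV
  1       250.00       229.7794       229.7794
  2       250.00       211.1943       422.3886
  3       250.00       194.1124       582.3373
  4       250.00       178.4122       713.6486
  5       250.00       163.9818       819.9088
  6       250.00       150.7185       904.3112
  7       250.00       138.5281       969.6964
  8       250.00       127.3236     1,018.5887
  9       250.00       117.0254     1,053.2282
  10    5,250.00     2,258.7614    22,587.6136
  Σ                  3,769.8369    29,301.5006
Price P = Σ PV = 3,769.8369.
Macaulay duration = Σ(t·PV) / P = 29,301.5006 / 3,769.8369 = 7.77262 years.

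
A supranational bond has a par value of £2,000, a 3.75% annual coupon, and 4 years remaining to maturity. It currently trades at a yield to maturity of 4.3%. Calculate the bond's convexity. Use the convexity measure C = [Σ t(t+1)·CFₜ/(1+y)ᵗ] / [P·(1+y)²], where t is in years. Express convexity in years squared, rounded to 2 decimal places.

With y = 0.043:
  t   CF        PV=CF/(1+0.043)^t    t·PV        t(t+1)·PV
  1        75.00        71.9080        71.9080         143.8159
  2        75.00        68.9434       137.8868         413.6604
  3        75.00        66.1010       198.3031         793.2126
  4     2,075.00     1,753.3995     7,013.5978      35,067.9891
  Σ                  1,960.3519     7,421.6957      36,418.6779
P = 1,960.3519.
Convexity = Σ t(t+1)·PV / [P·(1+y)²] = 36,418.6779 / (1,960.3519 × 1.087849) = 17.07739.

17.08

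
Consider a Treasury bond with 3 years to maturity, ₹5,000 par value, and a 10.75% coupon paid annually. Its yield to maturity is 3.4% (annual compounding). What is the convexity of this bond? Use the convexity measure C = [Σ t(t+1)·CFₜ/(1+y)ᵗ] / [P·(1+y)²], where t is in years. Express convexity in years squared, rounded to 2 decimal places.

9.95

With y = 0.034:
  t   CF        PV=CF/(1+0.034)^t    t·PV        t(t+1)·PV
  1       537.50       519.8259       519.8259       1,039.6518
  2       537.50       502.7330     1,005.4660       3,016.3980
  3     5,537.50     5,009.0126    15,027.0378      60,108.1510
  Σ                  6,031.5715    16,552.3297      64,164.2009
P = 6,031.5715.
Convexity = Σ t(t+1)·PV / [P·(1+y)²] = 64,164.2009 / (6,031.5715 × 1.069156) = 9.94996.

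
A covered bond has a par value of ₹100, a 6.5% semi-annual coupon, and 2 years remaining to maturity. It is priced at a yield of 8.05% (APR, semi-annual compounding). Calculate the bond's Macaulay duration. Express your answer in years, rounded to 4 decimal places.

Periodic yield y = 0.04025. Discount each cash flow and weight by its period:
  t   CF        PV=CF/(1+0.04025)^t    t·PV
  1         3.25         3.1242         3.1242
  2         3.25         3.0034         6.0067
  3         3.25         2.8872         8.6615
  4       103.25        88.1737       352.6949
  Σ                     97.1885       370.4873
Price P = Σ PV = 97.1885.
Macaulay duration = Σ(t·PV) / P = 370.4873 / 97.1885 = 3.81205 half-year periods.
In years: 3.81205 / 2 = 1.90602 years.

1.9060 years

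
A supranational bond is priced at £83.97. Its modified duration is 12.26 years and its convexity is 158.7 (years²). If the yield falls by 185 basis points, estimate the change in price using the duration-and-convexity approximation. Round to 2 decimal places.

Duration effect: -D_mod·Δy = -12.26 × (-0.0185) = +0.226810
Convexity effect: ½·C·(Δy)² = 0.5 × 158.7 × (-0.0185)² = +0.0271575375
ΔP/P ≈ +0.226810 + 0.0271575375 = +0.2539675375
ΔP ≈ 83.97 × (+0.2539675375) = +21.325654123875.

+£21.33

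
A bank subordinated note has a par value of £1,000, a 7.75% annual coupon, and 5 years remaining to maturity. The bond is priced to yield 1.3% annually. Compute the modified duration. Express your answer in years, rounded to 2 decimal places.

Periodic yield y = 0.013. First find Macaulay duration:
  t   CF        PV=CF/(1+0.013)^t    t·PV
  1        77.50        76.5054        76.5054
  2        77.50        75.5236       151.0472
  3        77.50        74.5544       223.6632
  4        77.50        73.5976       294.3906
  5     1,077.50     1,010.1132     5,050.5661
  Σ                  1,310.2943     5,796.1726
P = 1,310.2943; Macaulay duration = 5,796.1726 / 1,310.2943 = 4.42357 years.
Modified duration = D_Mac / (1 + y) = 4.42357 / 1.013 = 4.36680 years.

4.37 years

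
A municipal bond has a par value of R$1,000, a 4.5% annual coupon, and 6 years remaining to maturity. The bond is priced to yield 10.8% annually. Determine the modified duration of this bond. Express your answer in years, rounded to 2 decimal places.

4.75 years

Periodic yield y = 0.108. First find Macaulay duration:
  t   CF        PV=CF/(1+0.108)^t    t·PV
  1        45.00        40.6137        40.6137
  2        45.00        36.6550        73.3100
  3        45.00        33.0821        99.2463
  4        45.00        29.8575       119.4300
  5        45.00        26.9472       134.7360
  6     1,045.00       564.7779     3,388.6677
  Σ                    731.9335     3,856.0037
P = 731.9335; Macaulay duration = 3,856.0037 / 731.9335 = 5.26824 years.
Modified duration = D_Mac / (1 + y) = 5.26824 / 1.108 = 4.75473 years.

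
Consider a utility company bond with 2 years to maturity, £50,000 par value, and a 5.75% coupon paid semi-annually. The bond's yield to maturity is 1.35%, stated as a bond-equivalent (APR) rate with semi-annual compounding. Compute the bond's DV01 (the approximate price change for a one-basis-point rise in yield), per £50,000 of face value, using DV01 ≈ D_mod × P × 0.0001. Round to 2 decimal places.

Periodic yield y = 0.00675.
  t   CF        PV=CF/(1+0.00675)^t    t·PV
  1     1,437.50     1,427.8619     1,427.8619
  2     1,437.50     1,418.2885     2,836.5770
  3     1,437.50     1,408.7792     4,226.3377
  4    51,437.50    50,071.8110   200,287.2441
  Σ                 54,326.7407   208,778.0207
P = 54,326.7407; D_Mac = 3.84301 half-year periods = 1.92150 yrs; D_mod = 1.90862 yrs.
DV01 ≈ 1.90862 × 54,326.7407 × 0.0001 = 10.368911.

£10.37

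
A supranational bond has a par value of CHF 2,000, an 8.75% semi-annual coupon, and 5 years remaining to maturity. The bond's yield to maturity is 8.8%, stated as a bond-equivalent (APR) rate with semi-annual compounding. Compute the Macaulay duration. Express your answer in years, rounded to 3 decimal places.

Periodic yield y = 0.044. Discount each cash flow and weight by its period:
  t   CF        PV=CF/(1+0.044)^t    t·PV
  1        87.50        83.8123        83.8123
  2        87.50        80.2799       160.5599
  3        87.50        76.8965       230.6895
  4        87.50        73.6556       294.6226
  5        87.50        70.5514       352.7569
  6        87.50        67.5780       405.4677
  7        87.50        64.7298       453.1089
  8        87.50        62.0018       496.0141
  9        87.50        59.3887       534.4980
  10    2,087.50     1,357.1301    13,571.3015
  Σ                  1,996.0241    16,582.8314
Price P = Σ PV = 1,996.0241.
Macaulay duration = Σ(t·PV) / P = 16,582.8314 / 1,996.0241 = 8.30793 half-year periods.
In years: 8.30793 / 2 = 4.15397 years.

4.154 years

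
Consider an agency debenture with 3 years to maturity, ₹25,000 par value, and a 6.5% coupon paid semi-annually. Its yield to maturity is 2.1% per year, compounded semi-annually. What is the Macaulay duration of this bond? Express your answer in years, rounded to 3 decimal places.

Periodic yield y = 0.0105. Discount each cash flow and weight by its period:
  t   CF        PV=CF/(1+0.0105)^t    t·PV
  1       812.50       804.0574       804.0574
  2       812.50       795.7025     1,591.4050
  3       812.50       787.4345     2,362.3034
  4       812.50       779.2523     3,117.0092
  5       812.50       771.1552     3,855.7759
  6    25,812.50    24,244.4403   145,466.6416
  Σ                 28,182.0421   157,197.1925
Price P = Σ PV = 28,182.0421.
Macaulay duration = Σ(t·PV) / P = 157,197.1925 / 28,182.0421 = 5.57792 half-year periods.
In years: 5.57792 / 2 = 2.78896 years.

2.789 years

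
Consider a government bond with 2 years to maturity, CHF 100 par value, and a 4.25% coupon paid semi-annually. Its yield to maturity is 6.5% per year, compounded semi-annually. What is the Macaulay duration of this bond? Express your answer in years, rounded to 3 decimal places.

1.937 years

Periodic yield y = 0.0325. Discount each cash flow and weight by its period:
  t   CF        PV=CF/(1+0.0325)^t    t·PV
  1        2.125         2.0581         2.0581
  2        2.125         1.9933         3.9867
  3        2.125         1.9306         5.7918
  4      102.125        89.8611       359.4445
  Σ                     95.8431       371.2810
Price P = Σ PV = 95.8431.
Macaulay duration = Σ(t·PV) / P = 371.2810 / 95.8431 = 3.87384 half-year periods.
In years: 3.87384 / 2 = 1.93692 years.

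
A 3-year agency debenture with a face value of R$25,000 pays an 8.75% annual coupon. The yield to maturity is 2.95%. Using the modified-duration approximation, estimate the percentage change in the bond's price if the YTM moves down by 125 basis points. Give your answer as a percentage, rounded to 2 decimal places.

+3.38%

Periodic yield y = 0.0295. Modified duration first:
  t   CF        PV=CF/(1+0.0295)^t    t·PV
  1     2,187.50     2,124.8179     2,124.8179
  2     2,187.50     2,063.9319     4,127.8638
  3    27,187.50    24,916.6827    74,750.0480
  Σ                 29,105.4324    81,002.7297
P = 29,105.4324; D_Mac = 2.78308 yrs; D_mod = 2.78308/(1+0.0295) = 2.70333 yrs.
ΔP/P ≈ -D_mod · Δy = -2.70333 × (-0.0125) = +0.033792 = +3.3792%.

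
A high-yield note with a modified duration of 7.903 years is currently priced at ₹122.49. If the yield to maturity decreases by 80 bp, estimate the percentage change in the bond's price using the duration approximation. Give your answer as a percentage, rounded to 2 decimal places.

Duration approximation: ΔP/P ≈ -D_mod · Δy = -7.903 × (-0.008) = +0.063224.
As a percentage: +6.3224%.

+6.32%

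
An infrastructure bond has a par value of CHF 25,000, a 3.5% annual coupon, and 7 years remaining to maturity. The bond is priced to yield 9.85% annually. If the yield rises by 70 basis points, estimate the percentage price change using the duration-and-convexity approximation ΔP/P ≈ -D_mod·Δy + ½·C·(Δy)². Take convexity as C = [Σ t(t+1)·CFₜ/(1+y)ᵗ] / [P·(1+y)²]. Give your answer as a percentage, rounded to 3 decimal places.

-3.831%

With y = 0.0985:
  t   CF        PV=CF/(1+0.0985)^t    t·PV        t(t+1)·PV
  1       875.00       796.5407       796.5407       1,593.0815
  2       875.00       725.1167     1,450.2335       4,350.7004
  3       875.00       660.0972     1,980.2915       7,921.1660
  4       875.00       600.9078     2,403.6310      12,018.1551
  5       875.00       547.0257     2,735.1286      16,410.7716
  6       875.00       497.9752     2,987.8510      20,914.9570
  7    25,875.00    13,405.4047    93,837.8329     750,702.6634
  Σ                 17,233.0680   106,191.5093     813,911.4950
P = 17,233.0680; D_Mac = 6.16208 yrs; D_mod = 5.60954 yrs; C = 39.13943.
Duration effect: -5.60954 × (+0.007) = -0.039267
Convexity effect: 0.5 × 39.13943 × (0.007)² = +0.0009589
ΔP/P ≈ -0.039267 + 0.0009589 = -0.038308 = -3.8308%.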